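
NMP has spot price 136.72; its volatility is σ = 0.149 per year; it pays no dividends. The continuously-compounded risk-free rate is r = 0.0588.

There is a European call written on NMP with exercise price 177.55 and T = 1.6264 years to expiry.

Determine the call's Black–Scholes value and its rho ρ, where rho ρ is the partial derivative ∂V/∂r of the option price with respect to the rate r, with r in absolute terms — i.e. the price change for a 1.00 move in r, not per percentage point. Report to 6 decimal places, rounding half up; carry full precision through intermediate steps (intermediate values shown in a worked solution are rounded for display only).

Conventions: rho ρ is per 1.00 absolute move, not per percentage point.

price = 2.975142
ρ = 43.769927

σ√T = 0.149·√1.6264 = 0.190020
d₁ = (ln(S/K) + (r+σ²/2)T) / (σ√T) = (ln(136.72/177.55) + (0.0588+0.149²/2)·1.6264) / 0.190020 = (-0.261317 + 0.113686) / 0.190020 = -0.776923
d₂ = d₁ − σ√T = -0.776923 − 0.190020 = -0.966943
e^{−rT} = 0.908798
N(d₁) = 0.218602,  N(d₂) = 0.166786
Call price V = S·N(d₁) − K·e^{−rT}·N(d₂) = 29.887296 − 26.912154 = 2.975142
ρ = K·T·e^{−rT}·N(d₂) = 43.769927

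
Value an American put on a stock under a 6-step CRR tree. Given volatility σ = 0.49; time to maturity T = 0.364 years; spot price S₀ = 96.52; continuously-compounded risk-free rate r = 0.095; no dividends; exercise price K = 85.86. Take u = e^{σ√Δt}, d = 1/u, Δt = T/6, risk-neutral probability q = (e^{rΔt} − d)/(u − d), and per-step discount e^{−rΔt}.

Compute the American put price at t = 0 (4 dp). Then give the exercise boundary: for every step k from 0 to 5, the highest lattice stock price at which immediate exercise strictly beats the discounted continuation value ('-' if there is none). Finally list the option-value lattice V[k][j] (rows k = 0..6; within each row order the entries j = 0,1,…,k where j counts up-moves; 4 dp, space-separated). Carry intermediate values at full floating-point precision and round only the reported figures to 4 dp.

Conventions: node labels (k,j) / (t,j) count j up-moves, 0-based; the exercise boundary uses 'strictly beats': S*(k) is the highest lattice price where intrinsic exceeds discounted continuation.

price = 5.5929
boundary = - - - - 59.5604 67.2005
tree:
5.5929
8.7093 2.4630
13.1434 4.2649 0.6444
19.0661 7.2247 1.2802 0.0000
26.2996 11.8728 2.5435 0.0000 0.0000
33.0711 18.6595 5.0532 0.0000 0.0000 0.0000
39.0728 26.2996 10.0394 0.0000 0.0000 0.0000 0.0000

params: Δt=0.06067 u=1.12828 d=0.88631 q=0.49375 e^(-rΔt)=0.99425
t_6 payoffs: 39.0728 26.2996 10.0394 0.0000 0.0000 0.0000 0.0000
t_5: node(5,0) S=52.7889 payoff=33.0711 vs cont=32.5777 → 33.0711 [stop]  node(5,1) S=67.2005 payoff=18.6595 vs cont=18.1661 → 18.6595 [stop]  node(5,2) S=85.5465 payoff=0.3135 vs cont=5.0532 → 5.0532 [wait]  node(5,3) S=108.9011 payoff=0.0000 vs cont=0.0000 → 0.0000 [wait]  node(5,4) S=138.6316 payoff=0.0000 vs cont=0.0000 → 0.0000 [wait]  node(5,5) S=176.4787 payoff=0.0000 vs cont=0.0000 → 0.0000 [wait]  ⇒ S*(5)=67.2005
t_4: node(4,0) S=59.5604 payoff=26.2996 vs cont=25.8062 → 26.2996 [stop]  node(4,1) S=75.8206 payoff=10.0394 vs cont=11.8728 → 11.8728 [wait]  node(4,2) S=96.5200 payoff=0.0000 vs cont=2.5435 → 2.5435 [wait]  node(4,3) S=122.8704 payoff=0.0000 vs cont=0.0000 → 0.0000 [wait]  node(4,4) S=156.4146 payoff=0.0000 vs cont=0.0000 → 0.0000 [wait]  ⇒ S*(4)=59.5604
t_3: node(3,0) S=67.2005 payoff=18.6595 vs cont=19.0661 → 19.0661 [wait]  node(3,1) S=85.5465 payoff=0.3135 vs cont=7.2247 → 7.2247 [wait]  node(3,2) S=108.9011 payoff=0.0000 vs cont=1.2802 → 1.2802 [wait]  node(3,3) S=138.6316 payoff=0.0000 vs cont=0.0000 → 0.0000 [wait]  ⇒ S*(3)=-
t_2: node(2,0) S=75.8206 payoff=10.0394 vs cont=13.1434 → 13.1434 [wait]  node(2,1) S=96.5200 payoff=0.0000 vs cont=4.2649 → 4.2649 [wait]  node(2,2) S=122.8704 payoff=0.0000 vs cont=0.6444 → 0.6444 [wait]  ⇒ S*(2)=-
t_1: node(1,0) S=85.5465 payoff=0.3135 vs cont=8.7093 → 8.7093 [wait]  node(1,1) S=108.9011 payoff=0.0000 vs cont=2.4630 → 2.4630 [wait]  ⇒ S*(1)=-
t_0: node(0,0) S=96.5200 payoff=0.0000 vs cont=5.5929 → 5.5929 [wait]  ⇒ S*(0)=-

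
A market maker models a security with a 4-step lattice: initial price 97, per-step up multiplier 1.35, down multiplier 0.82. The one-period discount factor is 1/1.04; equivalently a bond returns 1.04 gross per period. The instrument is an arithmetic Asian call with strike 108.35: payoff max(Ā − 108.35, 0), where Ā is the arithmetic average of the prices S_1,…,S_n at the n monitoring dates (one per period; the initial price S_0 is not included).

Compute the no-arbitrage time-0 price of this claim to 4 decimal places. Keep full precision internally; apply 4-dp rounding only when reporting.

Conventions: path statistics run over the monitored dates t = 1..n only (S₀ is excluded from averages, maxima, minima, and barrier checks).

No-arbitrage gives p* = (R−d)/(u−d) = 0.4151: enumerate every path, weight its payoff by its p*-probability, and discount by R^4.
Enumerate all 2^4 = 16 price paths (U = up ×1.35, D = down ×0.82); each path with k up-moves has probability p*^k·(1−p*)^(4−k).
DDDD: Ā=60.5253, payoff=0.0000, prob=0.117042
UDDD: Ā=99.6454, payoff=0.0000, prob=0.083062
DUDD: Ā=86.7929, payoff=0.0000, prob=0.083062
UUDD: Ā=142.8907, payoff=34.5407, prob=0.058947
DDUD: Ā=76.2538, payoff=0.0000, prob=0.083062
UDUD: Ā=125.5398, payoff=17.1898, prob=0.058947
DUUD: Ā=112.6873, payoff=4.3373, prob=0.058947
UUUD: Ā=185.5218, payoff=77.1718, prob=0.041834
DDDU: Ā=67.6118, payoff=0.0000, prob=0.083062
UDDU: Ā=111.3121, payoff=2.9621, prob=0.058947
DUDU: Ā=98.4596, payoff=0.0000, prob=0.058947
UUDU: Ā=162.0981, payoff=53.7481, prob=0.041834
DDUU: Ā=87.9205, payoff=0.0000, prob=0.058947
UDUU: Ā=144.7472, payoff=36.3972, prob=0.041834
DUUU: Ā=131.8947, payoff=23.5447, prob=0.041834
UUUU: Ā=217.1437, payoff=108.7937, prob=0.029688
Price = Σ prob·payoff / R^4 = 14.694033 / 1.169859 = 12.5605

price = 12.5605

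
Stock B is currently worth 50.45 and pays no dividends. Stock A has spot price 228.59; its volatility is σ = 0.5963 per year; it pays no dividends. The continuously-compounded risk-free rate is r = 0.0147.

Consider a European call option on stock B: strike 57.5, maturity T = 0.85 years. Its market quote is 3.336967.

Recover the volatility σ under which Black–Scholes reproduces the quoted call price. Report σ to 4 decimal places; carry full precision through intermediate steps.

sigma = 0.3045

At σ = 0.3045 the Black–Scholes value reproduces the quote:
σ√T = 0.3045·√0.85 = 0.280735
d₁ = (ln(S/K) + (r+σ²/2)T) / (σ√T) = (ln(50.45/57.5) + (0.0147+0.3045²/2)·0.85) / 0.280735 = (-0.130802 + 0.051901) / 0.280735 = -0.281052
d₂ = d₁ − σ√T = -0.281052 − 0.280735 = -0.561787
e^{−rT} = 0.987583
N(d₁) = 0.389335,  N(d₂) = 0.287131
V = S·N(d₁) − K·e^{−rT}·N(d₂) = 19.641969 − 16.305002 = 3.336967 (the observed quote) — the price is monotone increasing in volatility, hence this σ is the only solution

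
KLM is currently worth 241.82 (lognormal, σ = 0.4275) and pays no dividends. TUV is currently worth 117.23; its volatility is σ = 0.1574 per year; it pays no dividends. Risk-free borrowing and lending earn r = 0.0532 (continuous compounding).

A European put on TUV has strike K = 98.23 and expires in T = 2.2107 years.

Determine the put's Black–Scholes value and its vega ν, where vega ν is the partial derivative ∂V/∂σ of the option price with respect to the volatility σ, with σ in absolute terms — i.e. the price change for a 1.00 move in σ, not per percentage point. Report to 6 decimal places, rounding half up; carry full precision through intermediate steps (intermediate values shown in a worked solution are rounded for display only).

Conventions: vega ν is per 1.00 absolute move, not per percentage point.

σ√T = 0.1574·√2.2107 = 0.234029
d₁ = (ln(S/K) + (r+σ²/2)T) / (σ√T) = (ln(117.23/98.23) + (0.0532+0.1574²/2)·2.2107) / 0.234029 = (0.176826 + 0.144994) / 0.234029 = 1.375130
d₂ = d₁ − σ√T = 1.375130 − 0.234029 = 1.141101
e^{−rT} = 0.889043
N(−d₁) = 0.084546,  N(−d₂) = 0.126914
Put price V = K·e^{−rT}·N(−d₂) − S·N(−d₁) = 11.083495 − 9.911285 = 1.172210
φ(d₁) = (1/√(2π))·e^{−d₁²/2} = 0.154985
ν = S·φ(d₁)·√T = 27.014215

price = 1.172210
ν = 27.014215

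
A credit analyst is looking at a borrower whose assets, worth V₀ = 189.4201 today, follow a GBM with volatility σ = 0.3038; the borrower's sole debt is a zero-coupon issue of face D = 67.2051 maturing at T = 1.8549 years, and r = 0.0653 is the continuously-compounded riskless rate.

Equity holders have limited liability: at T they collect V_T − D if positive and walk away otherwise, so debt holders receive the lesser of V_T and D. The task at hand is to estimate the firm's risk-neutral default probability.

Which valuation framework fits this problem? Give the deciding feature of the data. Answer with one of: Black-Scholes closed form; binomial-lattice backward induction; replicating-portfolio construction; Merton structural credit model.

Key observation: assets follow a GBM and default happens iff V_T < 67.2051; valuing claims on that split (equity as a call, risky debt as the residual) is the structural model's definition.

framework: Merton structural credit model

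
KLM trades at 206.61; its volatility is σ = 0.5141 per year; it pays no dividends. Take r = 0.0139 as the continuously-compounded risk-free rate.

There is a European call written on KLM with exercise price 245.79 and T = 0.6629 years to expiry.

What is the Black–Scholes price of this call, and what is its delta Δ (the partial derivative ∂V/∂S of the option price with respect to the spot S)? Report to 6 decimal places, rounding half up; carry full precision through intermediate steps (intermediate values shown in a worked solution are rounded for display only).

σ√T = 0.5141·√0.6629 = 0.418573
d₁ = (ln(S/K) + (r+σ²/2)T) / (σ√T) = (ln(206.61/245.79) + (0.0139+0.5141²/2)·0.6629) / 0.418573 = (-0.173645 + 0.096816) / 0.418573 = -0.183548
d₂ = d₁ − σ√T = -0.183548 − 0.418573 = -0.602122
e^{−rT} = 0.990828
N(d₁) = 0.427184,  N(d₂) = 0.273547
Call price V = S·N(d₁) − K·e^{−rT}·N(d₂) = 88.260474 − 66.618338 = 21.642136
Δ = N(d₁) = 0.427184

price = 21.642136
Δ = 0.427184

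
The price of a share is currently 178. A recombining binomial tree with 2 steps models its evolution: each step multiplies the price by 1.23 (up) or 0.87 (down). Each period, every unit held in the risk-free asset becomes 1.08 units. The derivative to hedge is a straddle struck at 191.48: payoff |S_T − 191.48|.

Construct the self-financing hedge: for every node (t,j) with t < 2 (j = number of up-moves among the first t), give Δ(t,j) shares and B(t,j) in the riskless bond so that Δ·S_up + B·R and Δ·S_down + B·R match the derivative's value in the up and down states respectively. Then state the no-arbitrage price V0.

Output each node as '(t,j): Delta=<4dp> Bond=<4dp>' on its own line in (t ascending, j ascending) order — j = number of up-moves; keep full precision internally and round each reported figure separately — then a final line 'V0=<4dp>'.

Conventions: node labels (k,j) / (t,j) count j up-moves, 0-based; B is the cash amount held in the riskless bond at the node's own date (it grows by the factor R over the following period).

No-arbitrage ⇒ martingale measure with p* = (R−d)/(u−d) = 0.5833.
Terminal payoffs: V(2,0)=56.7518, V(2,1)=1.0022, V(2,2)=77.8162
  t=1,j=0: stock 154.8600 → up 190.4778 (V=1.0022), down 134.7282 (V=56.7518). Price 22.4363; hedge Δ=-1.0000, bond B=177.2963.
  t=1,j=1: stock 218.9400 → up 269.2962 (V=77.8162), down 190.4778 (V=1.0022). Price 42.4170; hedge Δ=0.9746, bond B=-170.9552.
  t=0,j=0: stock 178.0000 → up 218.9400 (V=42.4170), down 154.8600 (V=22.4363). Price 31.5664; hedge Δ=0.3118, bond B=-23.9356.
As a check, the time-0 holding Δ(0,0)·S0 + B(0,0) comes to 31.5664 — exactly V0.

(0,0): Delta=0.3118 Bond=-23.9356
(1,0): Delta=-1.0000 Bond=177.2963
(1,1): Delta=0.9746 Bond=-170.9552
V0=31.5664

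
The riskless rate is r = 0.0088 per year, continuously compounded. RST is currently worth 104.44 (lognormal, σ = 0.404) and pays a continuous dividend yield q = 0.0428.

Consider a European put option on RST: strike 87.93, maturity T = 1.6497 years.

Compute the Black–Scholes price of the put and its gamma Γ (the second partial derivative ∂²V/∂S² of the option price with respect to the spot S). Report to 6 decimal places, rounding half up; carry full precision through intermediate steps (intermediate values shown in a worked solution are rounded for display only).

σ√T = 0.404·√1.6497 = 0.518900
d₁ = (ln(S/K) + (r−q+σ²/2)T) / (σ√T) = (ln(104.44/87.93) + (0.0088−0.0428+0.404²/2)·1.6497) / 0.518900 = (0.172072 + 0.078539) / 0.518900 = 0.482965
d₂ = d₁ − σ√T = 0.482965 − 0.518900 = -0.035935
e^{−rT} = 0.985588
e^{−qT} = 0.931828
N(−d₁) = 0.314560,  N(−d₂) = 0.514333
Put price V = K·e^{−rT}·N(−d₂) − S·e^{−qT}·N(−d₁) = 44.573492 − 30.613042 = 13.960450
φ(d₁) = (1/√(2π))·e^{−d₁²/2} = 0.355025
Γ = e^{−qT}·φ(d₁) / (S·σ·√T) = 0.006104

price = 13.960450
Γ = 0.006104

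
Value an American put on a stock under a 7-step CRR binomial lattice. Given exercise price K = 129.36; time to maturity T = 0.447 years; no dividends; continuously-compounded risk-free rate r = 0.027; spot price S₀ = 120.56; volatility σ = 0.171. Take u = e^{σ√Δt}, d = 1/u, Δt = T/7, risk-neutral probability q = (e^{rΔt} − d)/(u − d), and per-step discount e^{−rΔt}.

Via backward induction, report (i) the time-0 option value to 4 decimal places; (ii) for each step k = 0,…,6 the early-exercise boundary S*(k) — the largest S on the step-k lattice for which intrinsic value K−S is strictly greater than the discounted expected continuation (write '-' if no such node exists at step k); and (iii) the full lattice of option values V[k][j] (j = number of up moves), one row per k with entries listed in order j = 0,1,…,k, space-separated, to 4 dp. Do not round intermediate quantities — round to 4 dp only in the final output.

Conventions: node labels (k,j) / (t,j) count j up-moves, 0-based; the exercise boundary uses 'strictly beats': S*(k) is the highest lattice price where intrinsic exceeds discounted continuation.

price = 10.4734
boundary = - - 110.5783 105.9018 110.5783 115.4614 120.5600
tree:
10.4734
14.2744 6.8447
18.7817 9.9776 3.8477
23.4582 14.0021 6.1317 1.6589
27.9369 18.7817 9.4420 2.9613 0.4090
32.2262 23.4582 13.8986 5.1777 0.8346 0.0000
36.3341 27.9369 18.7817 8.8000 1.7033 0.0000 0.0000
40.2683 32.2262 23.4582 13.8986 3.4762 0.0000 0.0000 0.0000

Δt=0.06386, u=1.04416, d=0.95771, q=0.50916, disc=e^(-rΔt)=0.99828
k=7 terminal: V=max(K-S,0) → 40.2683 32.2262 23.4582 13.8986 3.4762 0.0000 0.0000 0.0000
k=6: j=0 S=93.0259 intr=36.3341 cont=36.1113 V=36.3341[EX]; j=1 S=101.4231 intr=27.9369 cont=27.7140 V=27.9369[EX]; j=2 S=110.5783 intr=18.7817 cont=18.5588 V=18.7817[EX]; j=3 S=120.5600 intr=8.8000 cont=8.5772 V=8.8000[EX]; j=4 S=131.4427 intr=0.0000 cont=1.7033 V=1.7033[hold]; j=5 S=143.3077 intr=0.0000 cont=0.0000 V=0.0000[hold]; j=6 S=156.2438 intr=0.0000 cont=0.0000 V=0.0000[hold]  S*(6)=120.5600
k=5: j=0 S=97.1338 intr=32.2262 cont=32.0034 V=32.2262[EX]; j=1 S=105.9018 intr=23.4582 cont=23.2353 V=23.4582[EX]; j=2 S=115.4614 intr=13.8986 cont=13.6758 V=13.8986[EX]; j=3 S=125.8838 intr=3.4762 cont=5.1777 V=5.1777[hold]; j=4 S=137.2470 intr=0.0000 cont=0.8346 V=0.8346[hold]; j=5 S=149.6360 intr=0.0000 cont=0.0000 V=0.0000[hold]  S*(5)=115.4614
k=4: j=0 S=101.4231 intr=27.9369 cont=27.7140 V=27.9369[EX]; j=1 S=110.5783 intr=18.7817 cont=18.5588 V=18.7817[EX]; j=2 S=120.5600 intr=8.8000 cont=9.4420 V=9.4420[hold]; j=3 S=131.4427 intr=0.0000 cont=2.9613 V=2.9613[hold]; j=4 S=143.3077 intr=0.0000 cont=0.4090 V=0.4090[hold]  S*(4)=110.5783
k=3: j=0 S=105.9018 intr=23.4582 cont=23.2353 V=23.4582[EX]; j=1 S=115.4614 intr=13.8986 cont=14.0021 V=14.0021[hold]; j=2 S=125.8838 intr=3.4762 cont=6.1317 V=6.1317[hold]; j=3 S=137.2470 intr=0.0000 cont=1.6589 V=1.6589[hold]  S*(3)=105.9018
k=2: j=0 S=110.5783 intr=18.7817 cont=18.6114 V=18.7817[EX]; j=1 S=120.5600 intr=8.8000 cont=9.9776 V=9.9776[hold]; j=2 S=131.4427 intr=0.0000 cont=3.8477 V=3.8477[hold]  S*(2)=110.5783
k=1: j=0 S=115.4614 intr=13.8986 cont=14.2744 V=14.2744[hold]; j=1 S=125.8838 intr=3.4762 cont=6.8447 V=6.8447[hold]  S*(1)=-
k=0: j=0 S=120.5600 intr=8.8000 cont=10.4734 V=10.4734[hold]  S*(0)=-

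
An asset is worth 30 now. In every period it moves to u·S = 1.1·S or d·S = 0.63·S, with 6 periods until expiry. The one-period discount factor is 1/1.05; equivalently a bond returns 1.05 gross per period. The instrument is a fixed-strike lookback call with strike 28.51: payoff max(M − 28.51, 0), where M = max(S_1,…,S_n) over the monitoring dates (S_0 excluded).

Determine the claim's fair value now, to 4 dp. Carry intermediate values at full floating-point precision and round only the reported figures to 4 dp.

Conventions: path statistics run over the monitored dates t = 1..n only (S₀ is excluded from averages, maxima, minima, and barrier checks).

With p* = (R−d)/(u−d) = 0.8936, sum probability × payoff across the paths and divide by R^6.
Enumerate all 2^6 = 64 price paths (U = up ×1.1, D = down ×0.63); each path with k up-moves has probability p*^k·(1−p*)^(6−k).
DDDDDD: M=18.9000, payoff=0.0000, prob=0.000001
UDDDDD: M=33.0000, payoff=4.4900, prob=0.000012
DUDDDD: M=20.7900, payoff=0.0000, prob=0.000012
UUDDDD: M=36.3000, payoff=7.7900, prob=0.000102
DDUDDD: M=18.9000, payoff=0.0000, prob=0.000012
UDUDDD: M=33.0000, payoff=4.4900, prob=0.000102
DUUDDD: M=22.8690, payoff=0.0000, prob=0.000102
UUUDDD: M=39.9300, payoff=11.4200, prob=0.000859
DDDUDD: M=18.9000, payoff=0.0000, prob=0.000012
UDDUDD: M=33.0000, payoff=4.4900, prob=0.000102
DUDUDD: M=20.7900, payoff=0.0000, prob=0.000102
UUDUDD: M=36.3000, payoff=7.7900, prob=0.000859
DDUUDD: M=18.9000, payoff=0.0000, prob=0.000102
UDUUDD: M=33.0000, payoff=4.4900, prob=0.000859
DUUUDD: M=25.1559, payoff=0.0000, prob=0.000859
UUUUDD: M=43.9230, payoff=15.4130, prob=0.007217
DDDDUD: M=18.9000, payoff=0.0000, prob=0.000012
UDDDUD: M=33.0000, payoff=4.4900, prob=0.000102
DUDDUD: M=20.7900, payoff=0.0000, prob=0.000102
UUDDUD: M=36.3000, payoff=7.7900, prob=0.000859
DDUDUD: M=18.9000, payoff=0.0000, prob=0.000102
UDUDUD: M=33.0000, payoff=4.4900, prob=0.000859
DUUDUD: M=22.8690, payoff=0.0000, prob=0.000859
UUUDUD: M=39.9300, payoff=11.4200, prob=0.007217
DDDUUD: M=18.9000, payoff=0.0000, prob=0.000102
UDDUUD: M=33.0000, payoff=4.4900, prob=0.000859
DUDUUD: M=20.7900, payoff=0.0000, prob=0.000859
UUDUUD: M=36.3000, payoff=7.7900, prob=0.007217
DDUUUD: M=18.9000, payoff=0.0000, prob=0.000859
UDUUUD: M=33.0000, payoff=4.4900, prob=0.007217
DUUUUD: M=27.6715, payoff=0.0000, prob=0.007217
UUUUUD: M=48.3153, payoff=19.8053, prob=0.060622
DDDDDU: M=18.9000, payoff=0.0000, prob=0.000012
UDDDDU: M=33.0000, payoff=4.4900, prob=0.000102
DUDDDU: M=20.7900, payoff=0.0000, prob=0.000102
UUDDDU: M=36.3000, payoff=7.7900, prob=0.000859
DDUDDU: M=18.9000, payoff=0.0000, prob=0.000102
UDUDDU: M=33.0000, payoff=4.4900, prob=0.000859
DUUDDU: M=22.8690, payoff=0.0000, prob=0.000859
UUUDDU: M=39.9300, payoff=11.4200, prob=0.007217
DDDUDU: M=18.9000, payoff=0.0000, prob=0.000102
UDDUDU: M=33.0000, payoff=4.4900, prob=0.000859
DUDUDU: M=20.7900, payoff=0.0000, prob=0.000859
UUDUDU: M=36.3000, payoff=7.7900, prob=0.007217
DDUUDU: M=18.9000, payoff=0.0000, prob=0.000859
UDUUDU: M=33.0000, payoff=4.4900, prob=0.007217
DUUUDU: M=25.1559, payoff=0.0000, prob=0.007217
UUUUDU: M=43.9230, payoff=15.4130, prob=0.060622
DDDDUU: M=18.9000, payoff=0.0000, prob=0.000102
UDDDUU: M=33.0000, payoff=4.4900, prob=0.000859
DUDDUU: M=20.7900, payoff=0.0000, prob=0.000859
UUDDUU: M=36.3000, payoff=7.7900, prob=0.007217
DDUDUU: M=18.9000, payoff=0.0000, prob=0.000859
UDUDUU: M=33.0000, payoff=4.4900, prob=0.007217
DUUDUU: M=22.8690, payoff=0.0000, prob=0.007217
UUUDUU: M=39.9300, payoff=11.4200, prob=0.060622
DDDUUU: M=18.9000, payoff=0.0000, prob=0.000859
UDDUUU: M=33.0000, payoff=4.4900, prob=0.007217
DUDUUU: M=20.7900, payoff=0.0000, prob=0.007217
UUDUUU: M=36.3000, payoff=7.7900, prob=0.060622
DDUUUU: M=18.9000, payoff=0.0000, prob=0.007217
UDUUUU: M=33.0000, payoff=4.4900, prob=0.060622
DUUUUU: M=30.4386, payoff=1.9286, prob=0.060622
UUUUUU: M=53.1468, payoff=24.6368, prob=0.509224
Price = Σ prob·payoff / R^6 = 16.864378 / 1.340096 = 12.5845

price = 12.5845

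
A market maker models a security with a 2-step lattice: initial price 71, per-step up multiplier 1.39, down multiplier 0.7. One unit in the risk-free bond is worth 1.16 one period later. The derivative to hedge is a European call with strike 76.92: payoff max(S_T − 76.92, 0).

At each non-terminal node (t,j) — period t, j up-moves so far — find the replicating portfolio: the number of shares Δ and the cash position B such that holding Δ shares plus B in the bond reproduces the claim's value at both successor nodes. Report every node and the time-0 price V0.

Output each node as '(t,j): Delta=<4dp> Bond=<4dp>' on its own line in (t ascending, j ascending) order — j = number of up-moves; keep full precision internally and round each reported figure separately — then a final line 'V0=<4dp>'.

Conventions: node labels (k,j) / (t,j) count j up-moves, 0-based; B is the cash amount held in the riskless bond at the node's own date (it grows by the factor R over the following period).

(0,0): Delta=0.7069 Bond=-30.2876
(1,0): Delta=0.0000 Bond=0.0000
(1,1): Delta=0.8849 Bond=-52.7004
V0=19.9033

No-arbitrage ⇒ martingale measure with p* = (R−d)/(u−d) = 0.6667.
Payoffs at expiry: V(2,0)=0.0000, V(2,1)=0.0000, V(2,2)=60.2591
  t=1,j=0: stock 49.7000 → up 69.0830 (V=0.0000), down 34.7900 (V=0.0000). Price 0.0000; hedge Δ=0.0000, bond B=0.0000.
  t=1,j=1: stock 98.6900 → up 137.1791 (V=60.2591), down 69.0830 (V=0.0000). Price 34.6317; hedge Δ=0.8849, bond B=-52.7004.
  t=0,j=0: stock 71.0000 → up 98.6900 (V=34.6317), down 49.7000 (V=0.0000). Price 19.9033; hedge Δ=0.7069, bond B=-30.2876.
Sanity check at the root: Δ(0,0)·S0 + B(0,0) reproduces V0 = 19.9033.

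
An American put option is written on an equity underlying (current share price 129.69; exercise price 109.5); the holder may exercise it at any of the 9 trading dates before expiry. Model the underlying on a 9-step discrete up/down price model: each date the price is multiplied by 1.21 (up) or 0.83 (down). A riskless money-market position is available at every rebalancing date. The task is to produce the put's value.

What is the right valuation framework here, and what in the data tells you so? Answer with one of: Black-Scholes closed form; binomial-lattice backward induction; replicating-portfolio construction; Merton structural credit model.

Key observation: the exercise right at every one of the 9 steps is what matters: each node needs max(109.5 − S, continuation), which only the stepwise tree valuation starting from spot 129.69 delivers.

framework: binomial-lattice backward induction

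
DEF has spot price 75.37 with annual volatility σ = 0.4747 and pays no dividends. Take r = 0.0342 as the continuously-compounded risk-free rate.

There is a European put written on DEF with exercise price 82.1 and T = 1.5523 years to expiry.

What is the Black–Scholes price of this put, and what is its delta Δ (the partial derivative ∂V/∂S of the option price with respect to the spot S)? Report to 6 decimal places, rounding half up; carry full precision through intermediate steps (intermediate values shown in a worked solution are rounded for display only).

price = 19.085136
Δ = -0.404829

σ√T = 0.4747·√1.5523 = 0.591435
d₁ = (ln(S/K) + (r+σ²/2)T) / (σ√T) = (ln(75.37/82.1) + (0.0342+0.4747²/2)·1.5523) / 0.591435 = (-0.085529 + 0.227986) / 0.591435 = 0.240868
d₂ = d₁ − σ√T = 0.240868 − 0.591435 = -0.350567
e^{−rT} = 0.948296
N(−d₁) = 0.404829,  N(−d₂) = 0.637043
Put price V = K·e^{−rT}·N(−d₂) − S·N(−d₁) = 49.597081 − 30.511945 = 19.085136
Δ = −N(−d₁) = -0.404829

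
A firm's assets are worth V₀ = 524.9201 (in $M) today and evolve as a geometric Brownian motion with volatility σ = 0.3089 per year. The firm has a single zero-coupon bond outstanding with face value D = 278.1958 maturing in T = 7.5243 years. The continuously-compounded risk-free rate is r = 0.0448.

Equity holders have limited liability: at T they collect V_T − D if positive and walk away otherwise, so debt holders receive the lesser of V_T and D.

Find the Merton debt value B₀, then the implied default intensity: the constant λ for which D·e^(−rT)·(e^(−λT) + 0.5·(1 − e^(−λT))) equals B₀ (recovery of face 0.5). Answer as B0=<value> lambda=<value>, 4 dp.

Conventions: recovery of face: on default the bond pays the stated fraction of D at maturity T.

Work the structural quantities from V₀ = 524.9201 against face 278.1958:
d₁ = [ln(V₀/D) + (r + σ²/2)T] / (σ√T)
   = [ln(524.9201/278.1958) + (0.0448 + 0.5·0.3089²)·7.5243] / (0.3089·√7.5243)
   = [0.634921 + 0.696070] / 0.847327 = 1.570812
d₂ = d₁ − σ√T = 1.570812 − 0.847327 = 0.723485
N(d₁) = 0.941887,  N(d₂) = 0.765309,  e^(−rT) = 0.713846
E₀ = V₀·N(d₁) − D·e^(−rT)·N(d₂)
   = 524.9201·0.941887 − 278.1958·0.713846·0.765309 = 342.433495
B₀ = V₀ − E₀ = 524.9201 − 342.433495 = 182.486605
e^(−λT) = (B₀·e^(rT)/D − 0.5)/(1 − 0.5) = (182.4866·1.400863/278.1958 − 0.5)/0.5 = 0.83783341
λ = −ln(0.83783341)/7.5243 = 0.023515

B0=182.4866 lambda=0.0235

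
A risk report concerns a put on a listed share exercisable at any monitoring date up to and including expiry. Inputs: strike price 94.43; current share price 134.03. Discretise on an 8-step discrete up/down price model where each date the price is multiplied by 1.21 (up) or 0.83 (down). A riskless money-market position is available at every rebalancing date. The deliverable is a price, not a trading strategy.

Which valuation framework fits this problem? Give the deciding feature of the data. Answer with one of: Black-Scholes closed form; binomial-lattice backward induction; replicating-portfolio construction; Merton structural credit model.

Key observation: the defining feature is the embedded early-exercise option across 8 discrete dates on the spot-134.03 tree; pricing the strike-94.43 put means working backward with an exercise test at every node.

framework: binomial-lattice backward induction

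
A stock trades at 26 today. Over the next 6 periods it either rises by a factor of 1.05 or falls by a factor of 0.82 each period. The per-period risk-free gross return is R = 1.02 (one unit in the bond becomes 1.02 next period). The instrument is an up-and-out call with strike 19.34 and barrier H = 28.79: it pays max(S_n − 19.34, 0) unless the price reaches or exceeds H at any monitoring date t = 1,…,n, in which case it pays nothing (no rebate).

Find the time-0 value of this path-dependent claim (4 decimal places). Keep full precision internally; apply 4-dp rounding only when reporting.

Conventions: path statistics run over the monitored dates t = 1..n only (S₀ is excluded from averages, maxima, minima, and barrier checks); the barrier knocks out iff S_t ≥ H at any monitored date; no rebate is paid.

No-arbitrage gives p* = (R−d)/(u−d) = 0.8696: enumerate every path, weight its payoff by its p*-probability, and discount by R^6.
Enumerate all 2^6 = 64 price paths (U = up ×1.05, D = down ×0.82); each path with k up-moves has probability p*^k·(1−p*)^(6−k).
DDDDDD: M=21.3200, payoff=0.0000, prob=0.000005
UDDDDD: M=27.3000, payoff=0.0000, prob=0.000033
DUDDDD: M=22.3860, payoff=0.0000, prob=0.000033
UUDDDD: M=28.6650, payoff=0.0000, prob=0.000219
DDUDDD: M=21.3200, payoff=0.0000, prob=0.000033
UDUDDD: M=27.3000, payoff=0.0000, prob=0.000219
DUUDDD: M=23.5053, payoff=0.0000, prob=0.000219
UUUDDD: M=30.0983, payoff=0.0000, prob=0.001459
DDDUDD: M=21.3200, payoff=0.0000, prob=0.000033
UDDUDD: M=27.3000, payoff=0.0000, prob=0.000219
DUDUDD: M=22.3860, payoff=0.0000, prob=0.000219
UUDUDD: M=28.6650, payoff=0.0000, prob=0.001459
DDUUDD: M=21.3200, payoff=0.0000, prob=0.000219
UDUUDD: M=27.3000, payoff=0.0000, prob=0.001459
DUUUDD: M=24.6806, payoff=0.0000, prob=0.001459
UUUUDD: M=31.6032, payoff=0.0000, prob=0.009727
DDDDUD: M=21.3200, payoff=0.0000, prob=0.000033
UDDDUD: M=27.3000, payoff=0.0000, prob=0.000219
DUDDUD: M=22.3860, payoff=0.0000, prob=0.000219
UUDDUD: M=28.6650, payoff=0.0000, prob=0.001459
DDUDUD: M=21.3200, payoff=0.0000, prob=0.000219
UDUDUD: M=27.3000, payoff=0.0000, prob=0.001459
DUUDUD: M=23.5053, payoff=0.0000, prob=0.001459
UUUDUD: M=30.0983, payoff=0.0000, prob=0.009727
DDDUUD: M=21.3200, payoff=0.0000, prob=0.000219
UDDUUD: M=27.3000, payoff=0.0000, prob=0.001459
DUDUUD: M=22.3860, payoff=0.0000, prob=0.001459
UUDUUD: M=28.6650, payoff=1.9100, prob=0.009727
DDUUUD: M=21.3200, payoff=0.0000, prob=0.001459
UDUUUD: M=27.3000, payoff=1.9100, prob=0.009727
DUUUUD: M=25.9146, payoff=1.9100, prob=0.009727
UUUUUD: M=33.1833, payoff=0.0000, prob=0.064849
DDDDDU: M=21.3200, payoff=0.0000, prob=0.000033
UDDDDU: M=27.3000, payoff=0.0000, prob=0.000219
DUDDDU: M=22.3860, payoff=0.0000, prob=0.000219
UUDDDU: M=28.6650, payoff=0.0000, prob=0.001459
DDUDDU: M=21.3200, payoff=0.0000, prob=0.000219
UDUDDU: M=27.3000, payoff=0.0000, prob=0.001459
DUUDDU: M=23.5053, payoff=0.0000, prob=0.001459
UUUDDU: M=30.0983, payoff=0.0000, prob=0.009727
DDDUDU: M=21.3200, payoff=0.0000, prob=0.000219
UDDUDU: M=27.3000, payoff=0.0000, prob=0.001459
DUDUDU: M=22.3860, payoff=0.0000, prob=0.001459
UUDUDU: M=28.6650, payoff=1.9100, prob=0.009727
DDUUDU: M=21.3200, payoff=0.0000, prob=0.001459
UDUUDU: M=27.3000, payoff=1.9100, prob=0.009727
DUUUDU: M=24.6806, payoff=1.9100, prob=0.009727
UUUUDU: M=31.6032, payoff=0.0000, prob=0.064849
DDDDUU: M=21.3200, payoff=0.0000, prob=0.000219
UDDDUU: M=27.3000, payoff=0.0000, prob=0.001459
DUDDUU: M=22.3860, payoff=0.0000, prob=0.001459
UUDDUU: M=28.6650, payoff=1.9100, prob=0.009727
DDUDUU: M=21.3200, payoff=0.0000, prob=0.001459
UDUDUU: M=27.3000, payoff=1.9100, prob=0.009727
DUUDUU: M=23.5053, payoff=1.9100, prob=0.009727
UUUDUU: M=30.0983, payoff=0.0000, prob=0.064849
DDDUUU: M=21.3200, payoff=0.0000, prob=0.001459
UDDUUU: M=27.3000, payoff=1.9100, prob=0.009727
DUDUUU: M=22.3860, payoff=1.9100, prob=0.009727
UUDUUU: M=28.6650, payoff=7.8703, prob=0.064849
DDUUUU: M=21.3200, payoff=1.9100, prob=0.009727
UDUUUU: M=27.3000, payoff=7.8703, prob=0.064849
DUUUUU: M=27.2103, payoff=7.8703, prob=0.064849
UUUUUU: M=34.8425, payoff=0.0000, prob=0.432328
Price = Σ prob·payoff / R^6 = 1.754098 / 1.126162 = 1.5576

price = 1.5576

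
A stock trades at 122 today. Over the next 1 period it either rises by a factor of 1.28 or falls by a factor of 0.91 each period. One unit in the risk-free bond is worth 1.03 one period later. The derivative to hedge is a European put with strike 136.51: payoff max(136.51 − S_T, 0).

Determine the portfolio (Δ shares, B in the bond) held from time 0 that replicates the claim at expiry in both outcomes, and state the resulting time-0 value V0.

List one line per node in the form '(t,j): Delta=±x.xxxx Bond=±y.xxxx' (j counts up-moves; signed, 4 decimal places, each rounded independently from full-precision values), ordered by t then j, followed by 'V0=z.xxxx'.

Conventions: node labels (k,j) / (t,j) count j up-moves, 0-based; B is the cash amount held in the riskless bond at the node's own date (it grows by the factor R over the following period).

(0,0): Delta=-0.5647 Bond=85.6132
V0=16.7213

Under the risk-neutral measure, an up-move has probability p* = (R−d)/(u−d) = 0.3243 and values discount at R = 1.03.
At maturity the claim pays: V(1,0)=25.4900, V(1,1)=0.0000
(0,0): S=122.0000. Δ = (V_up−V_dn)/(S_up−S_dn) = (0.0000−25.4900)/(156.1600−111.0200) = -0.5647. V = [p*·0.0000 + (1−p*)·25.4900]/1.03 = 16.7213. B = V − Δ·S = 85.6132.
Check: Δ(0,0)·S0 + B(0,0) = 16.7213 = V0.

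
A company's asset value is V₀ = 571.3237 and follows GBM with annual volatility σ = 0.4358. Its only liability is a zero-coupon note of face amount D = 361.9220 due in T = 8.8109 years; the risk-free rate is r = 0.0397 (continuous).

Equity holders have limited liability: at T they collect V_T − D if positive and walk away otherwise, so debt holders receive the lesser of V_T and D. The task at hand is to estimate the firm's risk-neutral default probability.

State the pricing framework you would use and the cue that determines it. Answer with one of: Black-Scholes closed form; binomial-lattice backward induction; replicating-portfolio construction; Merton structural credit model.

Key observation: the asked-for credit quantity lives on the firm's capital structure — asset value, asset volatility, debt face 361.9220 — which is the structural model's domain.

framework: Merton structural credit model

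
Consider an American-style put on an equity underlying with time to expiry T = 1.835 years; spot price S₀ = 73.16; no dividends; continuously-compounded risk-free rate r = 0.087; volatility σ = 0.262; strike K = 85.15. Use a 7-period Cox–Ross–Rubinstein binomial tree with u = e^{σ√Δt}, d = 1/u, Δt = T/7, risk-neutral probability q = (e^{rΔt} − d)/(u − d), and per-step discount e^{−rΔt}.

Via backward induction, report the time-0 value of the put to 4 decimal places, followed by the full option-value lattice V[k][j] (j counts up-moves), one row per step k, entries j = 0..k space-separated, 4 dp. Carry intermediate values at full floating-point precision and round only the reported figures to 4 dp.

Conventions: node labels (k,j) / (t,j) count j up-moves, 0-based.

Δt=0.26214  u=1.14356  d=0.87446  q=0.55224  discount=0.97745
step 7 (expiry): payoffs max(K−S,0) = 56.5432 47.7403 36.2285 21.1742 1.4874 0.0000 0.0000 0.0000
k=6: (k=6,j=0): S=32.7135, K−S=52.4365, hold=50.5166 ⇒ V=52.4365 exercise | (k=6,j=1): S=42.7801, K−S=42.3699, hold=40.4499 ⇒ V=42.3699 exercise | (k=6,j=2): S=55.9446, K−S=29.2054, hold=27.2854 ⇒ V=29.2054 exercise | (k=6,j=3): S=73.1600, K−S=11.9900, hold=10.0700 ⇒ V=11.9900 exercise | (k=6,j=4): S=95.6730, K−S=0.0000, hold=0.6510 ⇒ V=0.6510 continue | (k=6,j=5): S=125.1138, K−S=0.0000, hold=0.0000 ⇒ V=0.0000 continue | (k=6,j=6): S=163.6142, K−S=0.0000, hold=0.0000 ⇒ V=0.0000 continue
k=5: (k=5,j=0): S=37.4097, K−S=47.7403, hold=45.8203 ⇒ V=47.7403 exercise | (k=5,j=1): S=48.9215, K−S=36.2285, hold=34.3085 ⇒ V=36.2285 exercise | (k=5,j=2): S=63.9758, K−S=21.1742, hold=19.2542 ⇒ V=21.1742 exercise | (k=5,j=3): S=83.6626, K−S=1.4874, hold=5.5990 ⇒ V=5.5990 continue | (k=5,j=4): S=109.4076, K−S=0.0000, hold=0.2849 ⇒ V=0.2849 continue | (k=5,j=5): S=143.0748, K−S=0.0000, hold=0.0000 ⇒ V=0.0000 continue
k=4: (k=4,j=0): S=42.7801, K−S=42.3699, hold=40.4499 ⇒ V=42.3699 exercise | (k=4,j=1): S=55.9446, K−S=29.2054, hold=27.2854 ⇒ V=29.2054 exercise | (k=4,j=2): S=73.1600, K−S=11.9900, hold=12.2894 ⇒ V=12.2894 continue | (k=4,j=3): S=95.6730, K−S=0.0000, hold=2.6042 ⇒ V=2.6042 continue | (k=4,j=4): S=125.1138, K−S=0.0000, hold=0.1247 ⇒ V=0.1247 continue
k=3: (k=3,j=0): S=48.9215, K−S=36.2285, hold=34.3085 ⇒ V=36.2285 exercise | (k=3,j=1): S=63.9758, K−S=21.1742, hold=19.4158 ⇒ V=21.1742 exercise | (k=3,j=2): S=83.6626, K−S=1.4874, hold=6.7844 ⇒ V=6.7844 continue | (k=3,j=3): S=109.4076, K−S=0.0000, hold=1.2071 ⇒ V=1.2071 continue
k=2: (k=2,j=0): S=55.9446, K−S=29.2054, hold=27.2854 ⇒ V=29.2054 exercise | (k=2,j=1): S=73.1600, K−S=11.9900, hold=12.9293 ⇒ V=12.9293 continue | (k=2,j=2): S=95.6730, K−S=0.0000, hold=3.6208 ⇒ V=3.6208 continue
k=1: (k=1,j=0): S=63.9758, K−S=21.1742, hold=19.7612 ⇒ V=21.1742 exercise | (k=1,j=1): S=83.6626, K−S=1.4874, hold=7.6131 ⇒ V=7.6131 continue
k=0: (k=0,j=0): S=73.1600, K−S=11.9900, hold=13.3766 ⇒ V=13.3766 continue

price = 13.3766
tree:
13.3766
21.1742 7.6131
29.2054 12.9293 3.6208
36.2285 21.1742 6.7844 1.2071
42.3699 29.2054 12.2894 2.6042 0.1247
47.7403 36.2285 21.1742 5.5990 0.2849 0.0000
52.4365 42.3699 29.2054 11.9900 0.6510 0.0000 0.0000
56.5432 47.7403 36.2285 21.1742 1.4874 0.0000 0.0000 0.0000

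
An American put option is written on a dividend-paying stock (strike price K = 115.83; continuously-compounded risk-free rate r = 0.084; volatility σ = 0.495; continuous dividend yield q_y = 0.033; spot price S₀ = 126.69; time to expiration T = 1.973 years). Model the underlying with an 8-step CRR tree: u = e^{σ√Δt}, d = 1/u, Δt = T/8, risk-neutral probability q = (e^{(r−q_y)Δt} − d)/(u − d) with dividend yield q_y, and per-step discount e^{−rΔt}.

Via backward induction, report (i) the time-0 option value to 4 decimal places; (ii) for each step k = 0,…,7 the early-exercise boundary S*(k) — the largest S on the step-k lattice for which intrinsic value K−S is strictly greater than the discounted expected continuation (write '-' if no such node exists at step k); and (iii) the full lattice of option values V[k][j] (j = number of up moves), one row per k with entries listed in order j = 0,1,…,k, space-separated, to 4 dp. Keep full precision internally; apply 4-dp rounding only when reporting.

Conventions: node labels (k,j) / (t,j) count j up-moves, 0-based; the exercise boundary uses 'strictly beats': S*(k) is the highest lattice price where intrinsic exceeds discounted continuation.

price = 21.8238
boundary = - - - 60.5986 47.3918 60.5986 77.4859 60.5986
tree:
21.8238
30.6499 12.6260
41.8243 19.1409 5.6796
55.2314 28.2433 9.5032 1.5246
68.4382 40.3124 15.5935 2.9058 0.0000
78.7668 55.2314 24.9192 5.5383 0.0000 0.0000
86.8443 68.4382 38.3441 10.5556 0.0000 0.0000 0.0000
93.1615 78.7668 55.2314 20.1183 0.0000 0.0000 0.0000 0.0000
98.1019 86.8443 68.4382 38.3441 0.0000 0.0000 0.0000 0.0000 0.0000

params: Δt=0.24663 u=1.27867 d=0.78206 q=0.46434 e^(-rΔt)=0.97950
t_8 payoffs: 98.1019 86.8443 68.4382 38.3441 0.0000 0.0000 0.0000 0.0000 0.0000
t_7: node(7,0) S=22.6685 payoff=93.1615 vs cont=90.9703 → 93.1615 [stop]  node(7,1) S=37.0632 payoff=78.7668 vs cont=76.6923 → 78.7668 [stop]  node(7,2) S=60.5986 payoff=55.2314 vs cont=53.3477 → 55.2314 [stop]  node(7,3) S=99.0792 payoff=16.7508 vs cont=20.1183 → 20.1183 [wait]  node(7,4) S=161.9952 payoff=0.0000 vs cont=0.0000 → 0.0000 [wait]  node(7,5) S=264.8634 payoff=0.0000 vs cont=0.0000 → 0.0000 [wait]  node(7,6) S=433.0537 payoff=0.0000 vs cont=0.0000 → 0.0000 [wait]  node(7,7) S=708.0460 payoff=0.0000 vs cont=0.0000 → 0.0000 [wait]  ⇒ S*(7)=60.5986
t_6: node(6,0) S=28.9857 payoff=86.8443 vs cont=84.7044 → 86.8443 [stop]  node(6,1) S=47.3918 payoff=68.4382 vs cont=66.4475 → 68.4382 [stop]  node(6,2) S=77.4859 payoff=38.3441 vs cont=38.1289 → 38.3441 [stop]  node(6,3) S=126.6900 payoff=0.0000 vs cont=10.5556 → 10.5556 [wait]  node(6,4) S=207.1391 payoff=0.0000 vs cont=0.0000 → 0.0000 [wait]  node(6,5) S=338.6740 payoff=0.0000 vs cont=0.0000 → 0.0000 [wait]  node(6,6) S=553.7345 payoff=0.0000 vs cont=0.0000 → 0.0000 [wait]  ⇒ S*(6)=77.4859
t_5: node(5,0) S=37.0632 payoff=78.7668 vs cont=76.6923 → 78.7668 [stop]  node(5,1) S=60.5986 payoff=55.2314 vs cont=53.3477 → 55.2314 [stop]  node(5,2) S=99.0792 payoff=16.7508 vs cont=24.9192 → 24.9192 [wait]  node(5,3) S=161.9952 payoff=0.0000 vs cont=5.5383 → 5.5383 [wait]  node(5,4) S=264.8634 payoff=0.0000 vs cont=0.0000 → 0.0000 [wait]  node(5,5) S=433.0537 payoff=0.0000 vs cont=0.0000 → 0.0000 [wait]  ⇒ S*(5)=60.5986
t_4: node(4,0) S=47.3918 payoff=68.4382 vs cont=66.4475 → 68.4382 [stop]  node(4,1) S=77.4859 payoff=38.3441 vs cont=40.3124 → 40.3124 [wait]  node(4,2) S=126.6900 payoff=0.0000 vs cont=15.5935 → 15.5935 [wait]  node(4,3) S=207.1391 payoff=0.0000 vs cont=2.9058 → 2.9058 [wait]  node(4,4) S=338.6740 payoff=0.0000 vs cont=0.0000 → 0.0000 [wait]  ⇒ S*(4)=47.3918
t_3: node(3,0) S=60.5986 payoff=55.2314 vs cont=54.2429 → 55.2314 [stop]  node(3,1) S=99.0792 payoff=16.7508 vs cont=28.2433 → 28.2433 [wait]  node(3,2) S=161.9952 payoff=0.0000 vs cont=9.5032 → 9.5032 [wait]  node(3,3) S=264.8634 payoff=0.0000 vs cont=1.5246 → 1.5246 [wait]  ⇒ S*(3)=60.5986
t_2: node(2,0) S=77.4859 payoff=38.3441 vs cont=41.8243 → 41.8243 [wait]  node(2,1) S=126.6900 payoff=0.0000 vs cont=19.1409 → 19.1409 [wait]  node(2,2) S=207.1391 payoff=0.0000 vs cont=5.6796 → 5.6796 [wait]  ⇒ S*(2)=-
t_1: node(1,0) S=99.0792 payoff=16.7508 vs cont=30.6499 → 30.6499 [wait]  node(1,1) S=161.9952 payoff=0.0000 vs cont=12.6260 → 12.6260 [wait]  ⇒ S*(1)=-
t_0: node(0,0) S=126.6900 payoff=0.0000 vs cont=21.8238 → 21.8238 [wait]  ⇒ S*(0)=-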